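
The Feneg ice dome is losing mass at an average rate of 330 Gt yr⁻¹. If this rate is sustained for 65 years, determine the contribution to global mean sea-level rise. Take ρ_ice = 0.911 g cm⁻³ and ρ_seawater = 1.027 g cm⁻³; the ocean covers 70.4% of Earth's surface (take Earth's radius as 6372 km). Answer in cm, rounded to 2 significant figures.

≈ 5.8 cm

Total mass lost = 330 Gt/yr × 65 yr = 2.145×10^4 Gt = 2.145×10^16 kg.
ρ_w = 1.027 g cm⁻³ = 1027 kg m⁻³, so water volume = 2.145×10^16 / 1027 = 2.089×10^13 m³.
Δh = 2.089×10^13 / 3.59×10^14 = 0.0581 m = 5.8 cm.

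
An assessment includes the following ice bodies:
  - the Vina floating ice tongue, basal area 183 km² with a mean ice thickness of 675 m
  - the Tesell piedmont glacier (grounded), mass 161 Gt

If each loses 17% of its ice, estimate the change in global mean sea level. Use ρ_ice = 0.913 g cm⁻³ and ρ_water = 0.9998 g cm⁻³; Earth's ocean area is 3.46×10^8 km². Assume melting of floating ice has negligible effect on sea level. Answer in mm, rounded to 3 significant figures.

≈ 0.0791 mm

The Vina floating ice tongue is floating and already displaces its own weight of water, so its melt adds essentially nothing to sea level.
Tesell: 0.17 × 161 Gt = 2.737×10^13 kg; dividing by ρ_w = 0.9998 g cm⁻³ = 999.8 kg m⁻³ gives 2.738×10^10 m³ of water.
Total added water ≈ 2.738×10^10 m³ over 3.46×10^14 m² → Δh = 7.91×10^-5 m = 0.0791 mm.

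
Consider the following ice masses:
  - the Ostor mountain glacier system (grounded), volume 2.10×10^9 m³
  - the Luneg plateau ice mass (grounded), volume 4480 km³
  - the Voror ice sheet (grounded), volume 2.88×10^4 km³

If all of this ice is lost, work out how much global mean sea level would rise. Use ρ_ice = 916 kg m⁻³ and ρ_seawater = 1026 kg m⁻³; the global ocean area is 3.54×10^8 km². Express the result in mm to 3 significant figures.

≈ 83.9 mm

Ostor: 2.10×10^9 m³ × (916/1026) = 1.875×10^9 m³ of water.
Luneg: 4480 km³ × (916/1026) = 4000 km³ of water.
Voror: 2.88×10^4 km³ × (916/1026) = 2.571×10^4 km³ of water.
Total added water ≈ 2.971×10^13 m³ over 3.54×10^14 m² → Δh = 0.0839 m = 83.9 mm.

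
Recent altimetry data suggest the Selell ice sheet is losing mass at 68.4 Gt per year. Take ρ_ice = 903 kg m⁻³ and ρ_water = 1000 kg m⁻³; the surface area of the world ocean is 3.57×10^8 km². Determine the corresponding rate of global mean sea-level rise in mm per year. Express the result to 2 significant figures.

ρ_w = 1000 kg m⁻³. Annual water volume added = 68.4 Gt / ρ_w = 6.840×10^13 kg / 1000 kg m⁻³ = 6.840×10^10 m³.
Δh per year = 6.840×10^10 / 3.57×10^14 = 1.92×10^-4 m = 0.19 mm.

≈ 0.19 mm/yr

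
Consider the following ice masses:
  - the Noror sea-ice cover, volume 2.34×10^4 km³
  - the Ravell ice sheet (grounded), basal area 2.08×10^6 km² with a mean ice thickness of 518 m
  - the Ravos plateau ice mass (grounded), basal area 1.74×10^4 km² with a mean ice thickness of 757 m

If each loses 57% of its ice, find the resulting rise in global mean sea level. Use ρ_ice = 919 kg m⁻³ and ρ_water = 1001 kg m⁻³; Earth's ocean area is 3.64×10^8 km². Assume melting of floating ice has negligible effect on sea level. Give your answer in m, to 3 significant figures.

The Noror sea-ice cover is floating and already displaces its own weight of water, so its melt adds essentially nothing to sea level.
Ravell: ice volume = 2.08×10^6 km² × 518 m = 1.077×10^6 km³; 0.57 × 1.077×10^6 × (919/1001) = 5.638×10^5 km³ of water.
Ravos: ice volume = 1.74×10^4 km² × 757 m = 1.317×10^4 km³; 0.57 × 1.317×10^4 × (919/1001) = 6893 km³ of water.
Total added water ≈ 5.707×10^14 m³ over 3.64×10^14 m² → Δh = 1.57 m.

≈ 1.57 m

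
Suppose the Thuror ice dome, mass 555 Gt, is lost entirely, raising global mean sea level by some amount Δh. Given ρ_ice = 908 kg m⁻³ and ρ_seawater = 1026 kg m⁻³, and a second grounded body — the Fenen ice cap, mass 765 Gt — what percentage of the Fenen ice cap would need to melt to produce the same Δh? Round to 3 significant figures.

≈ 72.5 %

Equal sea-level rise means equal mass of meltwater, i.e. equal mass of ice lost.
Ice mass of Thuror: 5.550×10^14 kg; ice mass of Fenen: 7.650×10^14 kg.
Fraction required = 5.550×10^14 / 7.650×10^14 = 0.725 → 72.5 %.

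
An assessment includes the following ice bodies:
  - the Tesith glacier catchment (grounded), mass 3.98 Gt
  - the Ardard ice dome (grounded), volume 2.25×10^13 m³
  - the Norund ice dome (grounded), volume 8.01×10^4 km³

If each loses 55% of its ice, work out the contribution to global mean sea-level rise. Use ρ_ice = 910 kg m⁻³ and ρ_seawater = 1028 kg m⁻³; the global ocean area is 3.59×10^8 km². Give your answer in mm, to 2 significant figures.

Tesith: 0.55 × 3.98 Gt = 2.189×10^12 kg; dividing by ρ_w = 1028 kg m⁻³ gives 2.129×10^9 m³ of water.
Ardard: 0.55 × 2.25×10^13 m³ × (910/1028) = 1.095×10^13 m³ of water.
Norund: 0.55 × 8.01×10^4 km³ × (910/1028) = 3.900×10^4 km³ of water.
Total added water ≈ 4.995×10^13 m³ over 3.59×10^14 m² → Δh = 0.139 m = 140 mm.

≈ 140 mm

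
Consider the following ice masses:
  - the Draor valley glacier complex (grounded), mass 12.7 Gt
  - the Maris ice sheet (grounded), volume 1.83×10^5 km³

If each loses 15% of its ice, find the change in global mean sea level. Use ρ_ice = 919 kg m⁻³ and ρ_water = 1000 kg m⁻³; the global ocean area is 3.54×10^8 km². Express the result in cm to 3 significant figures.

≈ 7.13 cm

Draor: 0.15 × 12.7 Gt = 1.905×10^12 kg; dividing by ρ_w = 1000 kg m⁻³ gives 1.905×10^9 m³ of water.
Maris: 0.15 × 1.83×10^5 km³ × (919/1000) = 2.523×10^4 km³ of water.
Total added water ≈ 2.523×10^13 m³ over 3.54×10^14 m² → Δh = 0.0713 m = 7.13 cm.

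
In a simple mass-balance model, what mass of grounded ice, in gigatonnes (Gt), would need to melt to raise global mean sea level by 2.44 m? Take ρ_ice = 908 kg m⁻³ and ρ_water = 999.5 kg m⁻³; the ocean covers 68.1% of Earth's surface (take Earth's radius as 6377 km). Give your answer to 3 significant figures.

Required water volume = Δh × A = 2.44 m × 3.48×10^14 m² = 8.491×10^14 m³.
ρ_w = 999.5 kg m⁻³, so the mass of water = 8.491×10^14 m³ × 999.5 kg m⁻³ = 8.487×10^17 kg = 8.49×10^5 Gt (and the same mass of ice, by conservation).

≈ 8.49×10^5 Gt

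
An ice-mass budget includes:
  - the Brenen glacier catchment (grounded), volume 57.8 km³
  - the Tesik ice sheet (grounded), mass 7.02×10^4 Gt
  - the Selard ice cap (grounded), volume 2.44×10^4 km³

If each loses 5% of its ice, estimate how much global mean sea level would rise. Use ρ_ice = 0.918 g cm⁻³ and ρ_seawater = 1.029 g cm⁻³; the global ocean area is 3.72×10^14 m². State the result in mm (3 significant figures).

≈ 12.1 mm

Brenen: 0.05 × 57.8 km³ × (918/1029) = 2.578 km³ of water.
Tesik: 0.05 × 7.02×10^4 Gt = 3.510×10^15 kg; dividing by ρ_w = 1.029 g cm⁻³ = 1029 kg m⁻³ gives 3.411×10^12 m³ of water.
Selard: 0.05 × 2.44×10^4 km³ × (918/1029) = 1088 km³ of water.
Total added water ≈ 4.502×10^12 m³ over 3.72×10^14 m² → Δh = 0.0121 m = 12.1 mm.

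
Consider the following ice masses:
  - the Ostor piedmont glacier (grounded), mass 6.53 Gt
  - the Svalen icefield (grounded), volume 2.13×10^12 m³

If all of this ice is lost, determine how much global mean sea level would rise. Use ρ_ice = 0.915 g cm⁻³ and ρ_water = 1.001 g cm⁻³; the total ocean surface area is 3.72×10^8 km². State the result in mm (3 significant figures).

Ostor: 6.53 Gt = 6.530×10^12 kg; dividing by ρ_w = 1.001 g cm⁻³ = 1001 kg m⁻³ gives 6.523×10^9 m³ of water.
Svalen: 2.13×10^12 m³ × (915/1001) = 1.947×10^12 m³ of water.
Total added water ≈ 1.954×10^12 m³ over 3.72×10^14 m² → Δh = 5.25×10^-3 m = 5.25 mm.

≈ 5.25 mm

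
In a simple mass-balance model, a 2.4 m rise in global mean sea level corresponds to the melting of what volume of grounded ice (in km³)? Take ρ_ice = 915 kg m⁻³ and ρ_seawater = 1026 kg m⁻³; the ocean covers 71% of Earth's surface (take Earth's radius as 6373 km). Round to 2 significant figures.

≈ 9.8×10^5 km³

Required water volume = Δh × A = 2.4 m × 3.62×10^14 m² = 8.697×10^14 m³ = 8.697×10^5 km³.
Ice volume = water volume × ρ_w/ρ_ice = 8.697×10^5 × 1026/915 = 9.8×10^5 km³.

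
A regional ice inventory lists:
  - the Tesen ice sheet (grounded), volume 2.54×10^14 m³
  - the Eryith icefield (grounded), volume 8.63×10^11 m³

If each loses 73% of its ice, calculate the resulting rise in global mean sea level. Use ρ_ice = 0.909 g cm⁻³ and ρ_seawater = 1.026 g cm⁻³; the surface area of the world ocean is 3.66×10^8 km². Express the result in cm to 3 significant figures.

Tesen: 0.73 × 2.54×10^14 m³ × (909/1026) = 1.643×10^14 m³ of water.
Eryith: 0.73 × 8.63×10^11 m³ × (909/1026) = 5.581×10^11 m³ of water.
Total added water ≈ 1.648×10^14 m³ over 3.66×10^14 m² → Δh = 0.450 m = 45.0 cm.

≈ 45.0 cm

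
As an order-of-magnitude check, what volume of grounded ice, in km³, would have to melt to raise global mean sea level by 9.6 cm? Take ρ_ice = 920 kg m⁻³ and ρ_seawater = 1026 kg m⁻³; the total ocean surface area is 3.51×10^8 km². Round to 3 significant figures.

Required water volume = Δh × A = 0.096 m × 3.51×10^14 m² = 3.370×10^13 m³ = 3.370×10^4 km³.
Ice volume = water volume × ρ_w/ρ_ice = 3.370×10^4 × 1026/920 = 3.76×10^4 km³.

≈ 3.76×10^4 km³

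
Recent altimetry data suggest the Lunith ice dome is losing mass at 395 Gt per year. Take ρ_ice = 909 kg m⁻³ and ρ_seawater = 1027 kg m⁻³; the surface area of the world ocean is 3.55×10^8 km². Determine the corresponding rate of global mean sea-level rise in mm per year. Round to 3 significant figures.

ρ_w = 1027 kg m⁻³. Annual water volume added = 395 Gt / ρ_w = 3.950×10^14 kg / 1027 kg m⁻³ = 3.846×10^11 m³.
Δh per year = 3.846×10^11 / 3.55×10^14 = 1.08×10^-3 m = 1.08 mm.

≈ 1.08 mm/yr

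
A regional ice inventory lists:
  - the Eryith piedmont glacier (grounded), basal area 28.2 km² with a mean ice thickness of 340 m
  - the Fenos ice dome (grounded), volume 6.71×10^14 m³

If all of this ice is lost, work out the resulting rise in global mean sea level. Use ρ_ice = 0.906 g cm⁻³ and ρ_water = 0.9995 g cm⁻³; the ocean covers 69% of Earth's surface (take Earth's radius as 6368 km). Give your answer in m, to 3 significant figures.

Eryith: ice volume = 28.2 km² × 340 m = 9.588 km³; 9.588 × (906/999.5) = 8.691 km³ of water.
Fenos: 6.71×10^14 m³ × (906/999.5) = 6.082×10^14 m³ of water.
Total added water ≈ 6.082×10^14 m³ over 3.52×10^14 m² → Δh = 1.73 m.

≈ 1.73 m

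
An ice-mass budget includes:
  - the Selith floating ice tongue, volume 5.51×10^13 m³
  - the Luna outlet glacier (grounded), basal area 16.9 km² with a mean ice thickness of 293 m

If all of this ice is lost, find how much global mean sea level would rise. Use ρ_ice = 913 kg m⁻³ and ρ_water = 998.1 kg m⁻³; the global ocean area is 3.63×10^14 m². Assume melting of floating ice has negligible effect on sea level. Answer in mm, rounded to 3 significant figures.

The Selith floating ice tongue is floating and already displaces its own weight of water, so its melt adds essentially nothing to sea level.
Luna: ice volume = 16.9 km² × 293 m = 4.952 km³; 4.952 × (913/998.1) = 4.530 km³ of water.
Total added water ≈ 4.530×10^9 m³ over 3.63×10^14 m² → Δh = 1.25×10^-5 m = 0.0125 mm.

≈ 0.0125 mm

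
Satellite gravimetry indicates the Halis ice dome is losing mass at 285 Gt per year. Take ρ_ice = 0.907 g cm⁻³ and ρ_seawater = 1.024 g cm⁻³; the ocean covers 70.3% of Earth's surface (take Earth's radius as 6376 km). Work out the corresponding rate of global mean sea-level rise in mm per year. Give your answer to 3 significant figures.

ρ_w = 1.024 g cm⁻³ = 1024 kg m⁻³. Annual water volume added = 285 Gt / ρ_w = 2.850×10^14 kg / 1024 kg m⁻³ = 2.783×10^11 m³.
Δh per year = 2.783×10^11 / 3.59×10^14 = 7.75×10^-4 m = 0.775 mm.

≈ 0.775 mm/yr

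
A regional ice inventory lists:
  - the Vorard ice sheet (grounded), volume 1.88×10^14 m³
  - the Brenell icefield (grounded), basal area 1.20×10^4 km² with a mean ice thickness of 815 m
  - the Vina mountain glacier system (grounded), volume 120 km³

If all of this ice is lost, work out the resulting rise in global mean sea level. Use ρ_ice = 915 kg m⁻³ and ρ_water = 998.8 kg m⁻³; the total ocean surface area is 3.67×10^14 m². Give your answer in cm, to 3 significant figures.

≈ 49.4 cm

Vorard: 1.88×10^14 m³ × (915/998.8) = 1.722×10^14 m³ of water.
Brenell: ice volume = 1.20×10^4 km² × 815 m = 9780 km³; 9780 × (915/998.8) = 8959 km³ of water.
Vina: 120 km³ × (915/998.8) = 109.9 km³ of water.
Total added water ≈ 1.813×10^14 m³ over 3.67×10^14 m² → Δh = 0.494 m = 49.4 cm.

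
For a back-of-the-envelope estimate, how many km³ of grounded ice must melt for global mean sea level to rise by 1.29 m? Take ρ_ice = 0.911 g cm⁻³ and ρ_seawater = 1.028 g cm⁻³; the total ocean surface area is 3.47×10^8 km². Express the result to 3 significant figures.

≈ 5.05×10^5 km³

Required water volume = Δh × A = 1.29 m × 3.47×10^14 m² = 4.476×10^14 m³ = 4.476×10^5 km³.
Ice volume = water volume × ρ_w/ρ_ice = 4.476×10^5 × 1028/911 = 5.05×10^5 km³.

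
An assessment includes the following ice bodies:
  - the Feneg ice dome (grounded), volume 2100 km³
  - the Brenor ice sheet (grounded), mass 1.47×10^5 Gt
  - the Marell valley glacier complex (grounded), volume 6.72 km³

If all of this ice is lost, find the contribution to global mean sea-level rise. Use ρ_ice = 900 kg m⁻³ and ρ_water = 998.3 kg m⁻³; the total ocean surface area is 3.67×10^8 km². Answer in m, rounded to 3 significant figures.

≈ 0.406 m

Feneg: 2100 km³ × (900/998.3) = 1893 km³ of water.
Brenor: 1.47×10^5 Gt = 1.470×10^17 kg; dividing by ρ_w = 998.3 kg m⁻³ gives 1.473×10^14 m³ of water.
Marell: 6.72 km³ × (900/998.3) = 6.058 km³ of water.
Total added water ≈ 1.491×10^14 m³ over 3.67×10^14 m² → Δh = 0.406 m.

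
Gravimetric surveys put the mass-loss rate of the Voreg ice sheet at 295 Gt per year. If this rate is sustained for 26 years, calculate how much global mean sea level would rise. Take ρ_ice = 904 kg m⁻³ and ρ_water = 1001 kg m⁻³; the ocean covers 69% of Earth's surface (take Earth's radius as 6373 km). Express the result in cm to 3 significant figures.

Total mass lost = 295 Gt/yr × 26 yr = 7670 Gt = 7.670×10^15 kg.
ρ_w = 1001 kg m⁻³, so water volume = 7.670×10^15 / 1001 = 7.662×10^12 m³.
Δh = 7.662×10^12 / 3.52×10^14 = 0.0218 m = 2.18 cm.

≈ 2.18 cm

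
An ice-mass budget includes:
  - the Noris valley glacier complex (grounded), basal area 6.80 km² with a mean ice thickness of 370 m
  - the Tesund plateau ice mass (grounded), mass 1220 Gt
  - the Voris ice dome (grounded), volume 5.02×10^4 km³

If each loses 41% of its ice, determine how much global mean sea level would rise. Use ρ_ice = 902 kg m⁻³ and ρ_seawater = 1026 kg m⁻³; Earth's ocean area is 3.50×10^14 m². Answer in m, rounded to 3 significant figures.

Noris: ice volume = 6.80 km² × 370 m = 2.516 km³; 0.41 × 2.516 × (902/1026) = 0.9069 km³ of water.
Tesund: 0.41 × 1220 Gt = 5.002×10^14 kg; dividing by ρ_w = 1026 kg m⁻³ gives 4.875×10^11 m³ of water.
Voris: 0.41 × 5.02×10^4 km³ × (902/1026) = 1.809×10^4 km³ of water.
Total added water ≈ 1.858×10^13 m³ over 3.50×10^14 m² → Δh = 0.0531 m.

≈ 0.0531 m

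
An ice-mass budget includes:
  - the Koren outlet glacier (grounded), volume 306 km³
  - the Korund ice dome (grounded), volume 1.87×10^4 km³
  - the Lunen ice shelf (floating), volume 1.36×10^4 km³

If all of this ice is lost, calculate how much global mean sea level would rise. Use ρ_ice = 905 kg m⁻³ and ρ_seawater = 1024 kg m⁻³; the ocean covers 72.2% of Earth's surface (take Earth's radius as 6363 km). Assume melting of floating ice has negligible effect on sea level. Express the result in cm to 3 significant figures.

Koren: 306 km³ × (905/1024) = 270.4 km³ of water.
Korund: 1.87×10^4 km³ × (905/1024) = 1.653×10^4 km³ of water.
The Lunen ice shelf is floating and already displaces its own weight of water, so its melt adds essentially nothing to sea level.
Total added water ≈ 1.680×10^13 m³ over 3.67×10^14 m² → Δh = 0.0457 m = 4.57 cm.

≈ 4.57 cm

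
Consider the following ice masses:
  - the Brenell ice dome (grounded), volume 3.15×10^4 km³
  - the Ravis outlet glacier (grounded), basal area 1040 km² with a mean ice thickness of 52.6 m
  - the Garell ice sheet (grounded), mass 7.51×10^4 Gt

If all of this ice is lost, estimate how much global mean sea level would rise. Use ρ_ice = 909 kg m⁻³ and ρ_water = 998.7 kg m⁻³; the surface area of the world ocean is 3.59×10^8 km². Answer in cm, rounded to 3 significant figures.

≈ 28.9 cm

Brenell: 3.15×10^4 km³ × (909/998.7) = 2.867×10^4 km³ of water.
Ravis: ice volume = 1040 km² × 52.6 m = 54.70 km³; 54.70 × (909/998.7) = 49.79 km³ of water.
Garell: 7.51×10^4 Gt = 7.510×10^16 kg; dividing by ρ_w = 998.7 kg m⁻³ gives 7.520×10^13 m³ of water.
Total added water ≈ 1.039×10^14 m³ over 3.59×10^14 m² → Δh = 0.289 m = 28.9 cm.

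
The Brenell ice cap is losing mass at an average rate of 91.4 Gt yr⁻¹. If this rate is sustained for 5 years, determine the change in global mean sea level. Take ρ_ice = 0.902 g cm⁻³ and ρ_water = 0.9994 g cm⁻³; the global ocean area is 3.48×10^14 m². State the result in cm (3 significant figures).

≈ 0.131 cm

Total mass lost = 91.4 Gt/yr × 5 yr = 457.0 Gt = 4.570×10^14 kg.
ρ_w = 0.9994 g cm⁻³ = 999.4 kg m⁻³, so water volume = 4.570×10^14 / 999.4 = 4.573×10^11 m³.
Δh = 4.573×10^11 / 3.48×10^14 = 1.31×10^-3 m = 0.131 cm.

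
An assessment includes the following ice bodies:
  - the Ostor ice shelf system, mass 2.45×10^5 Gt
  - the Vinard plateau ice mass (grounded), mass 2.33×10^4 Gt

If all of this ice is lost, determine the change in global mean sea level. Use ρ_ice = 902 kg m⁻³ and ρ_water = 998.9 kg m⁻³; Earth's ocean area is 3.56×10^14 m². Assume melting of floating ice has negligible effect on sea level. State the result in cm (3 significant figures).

≈ 6.55 cm

The Ostor ice shelf system is floating and already displaces its own weight of water, so its melt adds essentially nothing to sea level.
Vinard: 2.33×10^4 Gt = 2.330×10^16 kg; dividing by ρ_w = 998.9 kg m⁻³ gives 2.333×10^13 m³ of water.
Total added water ≈ 2.333×10^13 m³ over 3.56×10^14 m² → Δh = 0.0655 m = 6.55 cm.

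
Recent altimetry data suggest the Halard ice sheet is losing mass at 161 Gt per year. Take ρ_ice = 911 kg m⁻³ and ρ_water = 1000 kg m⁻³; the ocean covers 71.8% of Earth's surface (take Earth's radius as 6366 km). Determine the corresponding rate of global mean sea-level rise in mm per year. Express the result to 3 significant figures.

≈ 0.440 mm/yr

ρ_w = 1000 kg m⁻³. Annual water volume added = 161 Gt / ρ_w = 1.610×10^14 kg / 1000 kg m⁻³ = 1.610×10^11 m³.
Δh per year = 1.610×10^11 / 3.66×10^14 = 4.40×10^-4 m = 0.440 mm.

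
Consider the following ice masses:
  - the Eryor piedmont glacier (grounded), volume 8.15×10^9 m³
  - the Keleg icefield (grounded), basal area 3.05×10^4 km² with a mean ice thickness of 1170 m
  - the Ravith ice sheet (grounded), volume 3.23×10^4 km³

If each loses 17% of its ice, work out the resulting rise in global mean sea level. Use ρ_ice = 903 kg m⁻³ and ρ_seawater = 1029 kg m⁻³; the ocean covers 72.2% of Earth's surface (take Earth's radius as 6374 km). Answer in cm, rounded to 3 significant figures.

≈ 2.75 cm

Eryor: 0.17 × 8.15×10^9 m³ × (903/1029) = 1.216×10^9 m³ of water.
Keleg: ice volume = 3.05×10^4 km² × 1170 m = 3.568×10^4 km³; 0.17 × 3.568×10^4 × (903/1029) = 5324 km³ of water.
Ravith: 0.17 × 3.23×10^4 km³ × (903/1029) = 4819 km³ of water.
Total added water ≈ 1.014×10^13 m³ over 3.69×10^14 m² → Δh = 0.0275 m = 2.75 cm.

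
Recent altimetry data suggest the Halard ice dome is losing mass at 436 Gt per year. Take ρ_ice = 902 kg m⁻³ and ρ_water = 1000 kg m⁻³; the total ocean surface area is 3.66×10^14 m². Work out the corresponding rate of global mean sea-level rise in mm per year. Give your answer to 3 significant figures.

ρ_w = 1000 kg m⁻³. Annual water volume added = 436 Gt / ρ_w = 4.360×10^14 kg / 1000 kg m⁻³ = 4.360×10^11 m³.
Δh per year = 4.360×10^11 / 3.66×10^14 = 1.19×10^-3 m = 1.19 mm.

≈ 1.19 mm/yr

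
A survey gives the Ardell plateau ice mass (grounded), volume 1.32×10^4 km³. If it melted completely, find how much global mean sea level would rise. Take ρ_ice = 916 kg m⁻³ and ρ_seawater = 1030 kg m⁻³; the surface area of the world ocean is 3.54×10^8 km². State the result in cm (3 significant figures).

≈ 3.32 cm

Ardell: 1.32×10^4 km³ × (916/1030) = 1.174×10^4 km³ of water.
Spread over 3.54×10^14 m² of ocean, Δh = 1.174×10^13 / 3.54×10^14 = 0.0332 m = 3.32 cm.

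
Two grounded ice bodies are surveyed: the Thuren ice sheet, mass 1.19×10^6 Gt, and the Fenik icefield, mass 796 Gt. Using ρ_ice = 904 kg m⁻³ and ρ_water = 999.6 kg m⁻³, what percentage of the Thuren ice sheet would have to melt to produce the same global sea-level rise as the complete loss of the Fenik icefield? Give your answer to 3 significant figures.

≈ 0.0669 %

Equal sea-level rise means equal mass of meltwater, i.e. equal mass of ice lost.
Ice mass of Fenik: 7.960×10^14 kg; ice mass of Thuren: 1.190×10^18 kg.
Fraction required = 7.960×10^14 / 1.190×10^18 = 6.69×10^-4 → 0.0669 %.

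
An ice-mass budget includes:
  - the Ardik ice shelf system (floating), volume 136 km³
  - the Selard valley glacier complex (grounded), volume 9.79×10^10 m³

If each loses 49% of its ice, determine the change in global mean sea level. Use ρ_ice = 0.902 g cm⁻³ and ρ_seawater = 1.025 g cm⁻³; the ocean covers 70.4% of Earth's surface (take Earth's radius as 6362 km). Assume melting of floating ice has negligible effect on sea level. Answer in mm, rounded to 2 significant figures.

≈ 0.12 mm

The Ardik ice shelf system is floating and already displaces its own weight of water, so its melt adds essentially nothing to sea level.
Selard: 0.49 × 9.79×10^10 m³ × (902/1025) = 4.221×10^10 m³ of water.
Total added water ≈ 4.221×10^10 m³ over 3.58×10^14 m² → Δh = 1.18×10^-4 m = 0.12 mm.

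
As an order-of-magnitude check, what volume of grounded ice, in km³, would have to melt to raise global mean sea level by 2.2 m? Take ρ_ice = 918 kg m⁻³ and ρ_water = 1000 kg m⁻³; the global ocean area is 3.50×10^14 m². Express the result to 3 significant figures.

Required water volume = Δh × A = 2.2 m × 3.50×10^14 m² = 7.700×10^14 m³ = 7.700×10^5 km³.
Ice volume = water volume × ρ_w/ρ_ice = 7.700×10^5 × 1000/918 = 8.39×10^5 km³.

≈ 8.39×10^5 km³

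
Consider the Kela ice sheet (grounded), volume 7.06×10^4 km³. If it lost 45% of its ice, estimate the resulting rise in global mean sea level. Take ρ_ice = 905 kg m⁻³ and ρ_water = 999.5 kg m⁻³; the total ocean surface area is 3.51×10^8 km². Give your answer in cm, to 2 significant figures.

≈ 8.2 cm

Kela: 0.45 × 7.06×10^4 km³ × (905/999.5) = 2.877×10^4 km³ of water.
Spread over 3.51×10^14 m² of ocean, Δh = 2.877×10^13 / 3.51×10^14 = 0.0820 m = 8.2 cm.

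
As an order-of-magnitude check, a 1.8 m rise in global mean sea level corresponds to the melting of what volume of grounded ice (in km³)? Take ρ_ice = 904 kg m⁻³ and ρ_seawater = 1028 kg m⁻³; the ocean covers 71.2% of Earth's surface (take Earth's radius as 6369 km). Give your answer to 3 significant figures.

Required water volume = Δh × A = 1.8 m × 3.63×10^14 m² = 6.533×10^14 m³ = 6.533×10^5 km³.
Ice volume = water volume × ρ_w/ρ_ice = 6.533×10^5 × 1028/904 = 7.43×10^5 km³.

≈ 7.43×10^5 km³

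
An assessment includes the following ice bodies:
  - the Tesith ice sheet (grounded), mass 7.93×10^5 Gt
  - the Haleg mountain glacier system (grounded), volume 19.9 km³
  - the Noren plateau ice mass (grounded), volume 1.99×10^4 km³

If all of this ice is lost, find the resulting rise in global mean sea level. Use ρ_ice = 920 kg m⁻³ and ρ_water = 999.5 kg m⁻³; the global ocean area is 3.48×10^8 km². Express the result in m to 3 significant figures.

≈ 2.33 m

Tesith: 7.93×10^5 Gt = 7.930×10^17 kg; dividing by ρ_w = 999.5 kg m⁻³ gives 7.934×10^14 m³ of water.
Haleg: 19.9 km³ × (920/999.5) = 18.32 km³ of water.
Noren: 1.99×10^4 km³ × (920/999.5) = 1.832×10^4 km³ of water.
Total added water ≈ 8.117×10^14 m³ over 3.48×10^14 m² → Δh = 2.33 m.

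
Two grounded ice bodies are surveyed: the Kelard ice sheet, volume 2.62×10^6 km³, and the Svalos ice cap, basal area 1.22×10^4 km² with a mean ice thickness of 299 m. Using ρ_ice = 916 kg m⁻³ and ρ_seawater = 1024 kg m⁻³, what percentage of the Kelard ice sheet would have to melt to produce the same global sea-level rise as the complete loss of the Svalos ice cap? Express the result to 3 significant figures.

Equal sea-level rise means equal mass of meltwater, i.e. equal mass of ice lost.
Ice mass of Svalos: 3.341×10^15 kg; ice mass of Kelard: 2.400×10^18 kg.
Fraction required = 3.341×10^15 / 2.400×10^18 = 1.39×10^-3 → 0.139 %.

≈ 0.139 %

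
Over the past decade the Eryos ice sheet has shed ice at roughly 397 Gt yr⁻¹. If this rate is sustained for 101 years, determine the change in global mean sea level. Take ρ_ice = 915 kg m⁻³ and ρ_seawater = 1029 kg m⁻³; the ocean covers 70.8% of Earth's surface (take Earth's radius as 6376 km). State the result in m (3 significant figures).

≈ 0.108 m

Total mass lost = 397 Gt/yr × 101 yr = 4.010×10^4 Gt = 4.010×10^16 kg.
ρ_w = 1029 kg m⁻³, so water volume = 4.010×10^16 / 1029 = 3.897×10^13 m³.
Δh = 3.897×10^13 / 3.62×10^14 = 0.108 m.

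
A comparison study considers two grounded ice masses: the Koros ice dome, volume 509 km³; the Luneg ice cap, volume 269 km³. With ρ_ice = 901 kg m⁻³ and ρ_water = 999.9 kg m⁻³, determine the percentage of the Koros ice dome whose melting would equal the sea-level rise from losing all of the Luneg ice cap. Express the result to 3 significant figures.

Equal sea-level rise means equal mass of meltwater, i.e. equal mass of ice lost.
Ice mass of Luneg: 2.424×10^14 kg; ice mass of Koros: 4.586×10^14 kg.
Fraction required = 2.424×10^14 / 4.586×10^14 = 0.528 → 52.8 %.

≈ 52.8 %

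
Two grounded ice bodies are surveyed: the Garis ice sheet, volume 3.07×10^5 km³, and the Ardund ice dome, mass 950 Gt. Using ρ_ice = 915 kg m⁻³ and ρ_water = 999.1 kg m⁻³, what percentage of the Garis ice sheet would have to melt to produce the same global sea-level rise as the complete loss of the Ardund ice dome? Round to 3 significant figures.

≈ 0.338 %

Equal sea-level rise means equal mass of meltwater, i.e. equal mass of ice lost.
Ice mass of Ardund: 9.500×10^14 kg; ice mass of Garis: 2.809×10^17 kg.
Fraction required = 9.500×10^14 / 2.809×10^17 = 3.38×10^-3 → 0.338 %.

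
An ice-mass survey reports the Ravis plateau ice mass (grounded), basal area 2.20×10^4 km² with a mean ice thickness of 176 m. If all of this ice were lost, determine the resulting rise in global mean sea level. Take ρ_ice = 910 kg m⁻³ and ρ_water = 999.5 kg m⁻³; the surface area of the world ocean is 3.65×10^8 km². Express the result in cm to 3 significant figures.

≈ 0.966 cm

Ravis: ice volume = 2.20×10^4 km² × 176 m = 3872 km³; 3872 × (910/999.5) = 3525 km³ of water.
Spread over 3.65×10^14 m² of ocean, Δh = 3.525×10^12 / 3.65×10^14 = 9.66×10^-3 m = 0.966 cm.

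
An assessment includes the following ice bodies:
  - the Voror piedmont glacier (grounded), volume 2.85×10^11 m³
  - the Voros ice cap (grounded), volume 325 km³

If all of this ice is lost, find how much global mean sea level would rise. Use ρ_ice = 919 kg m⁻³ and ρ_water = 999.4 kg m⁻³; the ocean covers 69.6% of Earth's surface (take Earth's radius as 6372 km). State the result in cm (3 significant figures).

≈ 0.158 cm

Voror: 2.85×10^11 m³ × (919/999.4) = 2.621×10^11 m³ of water.
Voros: 325 km³ × (919/999.4) = 298.9 km³ of water.
Total added water ≈ 5.609×10^11 m³ over 3.55×10^14 m² → Δh = 1.58×10^-3 m = 0.158 cm.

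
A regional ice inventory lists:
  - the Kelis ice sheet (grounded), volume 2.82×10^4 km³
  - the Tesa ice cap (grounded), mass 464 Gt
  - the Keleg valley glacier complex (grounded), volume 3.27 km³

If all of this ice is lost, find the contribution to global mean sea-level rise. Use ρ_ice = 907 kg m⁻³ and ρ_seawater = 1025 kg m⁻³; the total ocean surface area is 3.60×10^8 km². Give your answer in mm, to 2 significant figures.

Kelis: 2.82×10^4 km³ × (907/1025) = 2.495×10^4 km³ of water.
Tesa: 464 Gt = 4.640×10^14 kg; dividing by ρ_w = 1025 kg m⁻³ gives 4.527×10^11 m³ of water.
Keleg: 3.27 km³ × (907/1025) = 2.894 km³ of water.
Total added water ≈ 2.541×10^13 m³ over 3.60×10^14 m² → Δh = 0.0706 m = 71 mm.

≈ 71 mm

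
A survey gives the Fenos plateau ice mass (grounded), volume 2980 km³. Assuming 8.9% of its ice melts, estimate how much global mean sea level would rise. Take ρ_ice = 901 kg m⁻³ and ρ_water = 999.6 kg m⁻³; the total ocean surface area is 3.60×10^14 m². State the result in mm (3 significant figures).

≈ 0.664 mm

Fenos: 0.089 × 2980 km³ × (901/999.6) = 239.1 km³ of water.
Spread over 3.60×10^14 m² of ocean, Δh = 2.391×10^11 / 3.60×10^14 = 6.64×10^-4 m = 0.664 mm.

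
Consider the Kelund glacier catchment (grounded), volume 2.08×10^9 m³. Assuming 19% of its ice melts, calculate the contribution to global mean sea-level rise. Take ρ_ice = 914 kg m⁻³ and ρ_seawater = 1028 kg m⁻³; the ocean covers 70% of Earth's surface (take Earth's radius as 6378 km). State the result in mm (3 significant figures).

≈ 9.82×10^-4 mm

Kelund: 0.19 × 2.08×10^9 m³ × (914/1028) = 3.514×10^8 m³ of water.
Spread over 3.58×10^14 m² of ocean, Δh = 3.514×10^8 / 3.58×10^14 = 9.82×10^-7 m = 9.82×10^-4 mm.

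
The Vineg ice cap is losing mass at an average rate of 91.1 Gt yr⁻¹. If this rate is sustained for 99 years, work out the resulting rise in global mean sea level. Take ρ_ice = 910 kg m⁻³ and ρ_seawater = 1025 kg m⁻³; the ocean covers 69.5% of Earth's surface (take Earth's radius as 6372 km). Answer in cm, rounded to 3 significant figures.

Total mass lost = 91.1 Gt/yr × 99 yr = 9019 Gt = 9.019×10^15 kg.
ρ_w = 1025 kg m⁻³, so water volume = 9.019×10^15 / 1025 = 8.799×10^12 m³.
Δh = 8.799×10^12 / 3.55×10^14 = 0.0248 m = 2.48 cm.

≈ 2.48 cm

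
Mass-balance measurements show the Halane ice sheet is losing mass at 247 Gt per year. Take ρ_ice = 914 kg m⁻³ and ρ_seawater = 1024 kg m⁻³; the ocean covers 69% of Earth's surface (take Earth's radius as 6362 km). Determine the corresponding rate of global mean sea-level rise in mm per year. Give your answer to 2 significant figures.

≈ 0.69 mm/yr

ρ_w = 1024 kg m⁻³. Annual water volume added = 247 Gt / ρ_w = 2.470×10^14 kg / 1024 kg m⁻³ = 2.412×10^11 m³.
Δh per year = 2.412×10^11 / 3.51×10^14 = 6.87×10^-4 m = 0.69 mm.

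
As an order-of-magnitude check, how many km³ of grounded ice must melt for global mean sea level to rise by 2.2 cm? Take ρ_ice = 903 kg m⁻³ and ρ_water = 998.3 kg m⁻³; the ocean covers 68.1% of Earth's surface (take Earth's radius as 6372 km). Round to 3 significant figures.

≈ 8450 km³

Required water volume = Δh × A = 0.022 m × 3.47×10^14 m² = 7.644×10^12 m³ = 7644 km³.
Ice volume = water volume × ρ_w/ρ_ice = 7644 × 998.3/903 = 8450 km³.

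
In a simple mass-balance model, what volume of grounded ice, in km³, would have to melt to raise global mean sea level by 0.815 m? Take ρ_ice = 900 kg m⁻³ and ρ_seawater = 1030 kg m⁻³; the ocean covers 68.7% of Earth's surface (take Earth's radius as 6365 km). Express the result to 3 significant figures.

≈ 3.26×10^5 km³

Required water volume = Δh × A = 0.815 m × 3.50×10^14 m² = 2.850×10^14 m³ = 2.850×10^5 km³.
Ice volume = water volume × ρ_w/ρ_ice = 2.850×10^5 × 1030/900 = 3.26×10^5 km³.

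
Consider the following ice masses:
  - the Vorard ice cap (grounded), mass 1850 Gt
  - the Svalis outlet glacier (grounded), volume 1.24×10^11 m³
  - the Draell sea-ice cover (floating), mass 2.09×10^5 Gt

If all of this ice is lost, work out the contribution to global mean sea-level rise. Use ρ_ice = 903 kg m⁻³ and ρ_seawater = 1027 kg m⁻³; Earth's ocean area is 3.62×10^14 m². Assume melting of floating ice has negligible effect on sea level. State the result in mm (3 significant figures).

Vorard: 1850 Gt = 1.850×10^15 kg; dividing by ρ_w = 1027 kg m⁻³ gives 1.801×10^12 m³ of water.
Svalis: 1.24×10^11 m³ × (903/1027) = 1.090×10^11 m³ of water.
The Draell sea-ice cover is floating and already displaces its own weight of water, so its melt adds essentially nothing to sea level.
Total added water ≈ 1.910×10^12 m³ over 3.62×10^14 m² → Δh = 5.28×10^-3 m = 5.28 mm.

≈ 5.28 mm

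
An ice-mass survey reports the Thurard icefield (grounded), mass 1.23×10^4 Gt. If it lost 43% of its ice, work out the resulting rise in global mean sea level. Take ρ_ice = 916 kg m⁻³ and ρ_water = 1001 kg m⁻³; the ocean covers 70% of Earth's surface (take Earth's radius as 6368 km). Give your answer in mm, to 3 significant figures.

≈ 14.8 mm

Thurard: 0.43 × 1.23×10^4 Gt = 5.289×10^15 kg; dividing by ρ_w = 1001 kg m⁻³ gives 5.284×10^12 m³ of water.
Spread over 3.57×10^14 m² of ocean, Δh = 5.284×10^12 / 3.57×10^14 = 0.0148 m = 14.8 mm.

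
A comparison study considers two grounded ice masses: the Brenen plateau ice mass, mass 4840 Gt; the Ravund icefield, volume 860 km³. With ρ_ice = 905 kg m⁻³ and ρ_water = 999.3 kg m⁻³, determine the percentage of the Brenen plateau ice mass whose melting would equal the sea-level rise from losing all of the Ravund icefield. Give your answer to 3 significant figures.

≈ 16.1 %

Equal sea-level rise means equal mass of meltwater, i.e. equal mass of ice lost.
Ice mass of Ravund: 7.783×10^14 kg; ice mass of Brenen: 4.840×10^15 kg.
Fraction required = 7.783×10^14 / 4.840×10^15 = 0.161 → 16.1 %.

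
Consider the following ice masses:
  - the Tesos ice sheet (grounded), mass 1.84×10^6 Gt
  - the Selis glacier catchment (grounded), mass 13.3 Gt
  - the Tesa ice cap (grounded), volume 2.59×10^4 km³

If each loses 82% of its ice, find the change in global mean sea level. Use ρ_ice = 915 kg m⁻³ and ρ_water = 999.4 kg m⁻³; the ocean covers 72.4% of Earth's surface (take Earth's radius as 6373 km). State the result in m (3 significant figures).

≈ 4.14 m

Tesos: 0.82 × 1.84×10^6 Gt = 1.509×10^18 kg; dividing by ρ_w = 999.4 kg m⁻³ gives 1.510×10^15 m³ of water.
Selis: 0.82 × 13.3 Gt = 1.091×10^13 kg; dividing by ρ_w = 999.4 kg m⁻³ gives 1.091×10^10 m³ of water.
Tesa: 0.82 × 2.59×10^4 km³ × (915/999.4) = 1.944×10^4 km³ of water.
Total added water ≈ 1.529×10^15 m³ over 3.70×10^14 m² → Δh = 4.14 m.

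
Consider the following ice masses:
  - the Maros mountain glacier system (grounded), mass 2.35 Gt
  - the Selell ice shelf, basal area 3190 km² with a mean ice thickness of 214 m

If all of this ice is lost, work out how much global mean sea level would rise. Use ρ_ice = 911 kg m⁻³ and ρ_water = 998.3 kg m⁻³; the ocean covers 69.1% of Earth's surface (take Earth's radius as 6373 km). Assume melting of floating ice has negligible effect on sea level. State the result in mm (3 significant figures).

≈ 6.67×10^-3 mm

Maros: 2.35 Gt = 2.350×10^12 kg; dividing by ρ_w = 998.3 kg m⁻³ gives 2.354×10^9 m³ of water.
The Selell ice shelf is floating and already displaces its own weight of water, so its melt adds essentially nothing to sea level.
Total added water ≈ 2.354×10^9 m³ over 3.53×10^14 m² → Δh = 6.67×10^-6 m = 6.67×10^-3 mm.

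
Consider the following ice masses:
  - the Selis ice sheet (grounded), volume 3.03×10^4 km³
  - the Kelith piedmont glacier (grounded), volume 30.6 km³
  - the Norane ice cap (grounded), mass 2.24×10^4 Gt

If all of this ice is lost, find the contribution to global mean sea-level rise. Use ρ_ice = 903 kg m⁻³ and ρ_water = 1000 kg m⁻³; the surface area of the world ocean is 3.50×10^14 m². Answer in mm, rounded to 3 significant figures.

Selis: 3.03×10^4 km³ × (903/1000) = 2.736×10^4 km³ of water.
Kelith: 30.6 km³ × (903/1000) = 27.63 km³ of water.
Norane: 2.24×10^4 Gt = 2.240×10^16 kg; dividing by ρ_w = 1000 kg m⁻³ gives 2.240×10^13 m³ of water.
Total added water ≈ 4.979×10^13 m³ over 3.50×10^14 m² → Δh = 0.142 m = 142 mm.

≈ 142 mm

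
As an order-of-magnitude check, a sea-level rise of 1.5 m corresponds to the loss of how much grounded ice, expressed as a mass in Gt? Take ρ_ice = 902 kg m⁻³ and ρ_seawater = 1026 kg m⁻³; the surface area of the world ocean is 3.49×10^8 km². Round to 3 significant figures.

≈ 5.37×10^5 Gt

Required water volume = Δh × A = 1.5 m × 3.49×10^14 m² = 5.235×10^14 m³.
ρ_w = 1026 kg m⁻³, so the mass of water = 5.235×10^14 m³ × 1026 kg m⁻³ = 5.371×10^17 kg = 5.37×10^5 Gt (and the same mass of ice, by conservation).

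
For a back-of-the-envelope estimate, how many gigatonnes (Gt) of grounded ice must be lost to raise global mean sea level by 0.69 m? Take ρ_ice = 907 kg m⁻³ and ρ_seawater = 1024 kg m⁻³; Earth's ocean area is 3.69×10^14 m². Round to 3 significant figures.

≈ 2.61×10^5 Gt

Required water volume = Δh × A = 0.69 m × 3.69×10^14 m² = 2.546×10^14 m³.
ρ_w = 1024 kg m⁻³, so the mass of water = 2.546×10^14 m³ × 1024 kg m⁻³ = 2.607×10^17 kg = 2.61×10^5 Gt (and the same mass of ice, by conservation).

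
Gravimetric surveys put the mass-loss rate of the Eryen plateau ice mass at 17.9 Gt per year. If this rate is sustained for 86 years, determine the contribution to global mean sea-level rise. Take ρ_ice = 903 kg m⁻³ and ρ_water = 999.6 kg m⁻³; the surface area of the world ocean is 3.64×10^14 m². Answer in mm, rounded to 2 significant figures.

≈ 4.2 mm

Total mass lost = 17.9 Gt/yr × 86 yr = 1539 Gt = 1.539×10^15 kg.
ρ_w = 999.6 kg m⁻³, so water volume = 1.539×10^15 / 999.6 = 1.540×10^12 m³.
Δh = 1.540×10^12 / 3.64×10^14 = 4.23×10^-3 m = 4.2 mm.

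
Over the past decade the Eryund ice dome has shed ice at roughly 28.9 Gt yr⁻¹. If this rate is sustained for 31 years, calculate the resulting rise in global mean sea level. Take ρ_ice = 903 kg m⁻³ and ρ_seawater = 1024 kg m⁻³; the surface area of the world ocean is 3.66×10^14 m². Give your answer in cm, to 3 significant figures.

≈ 0.239 cm

Total mass lost = 28.9 Gt/yr × 31 yr = 895.9 Gt = 8.959×10^14 kg.
ρ_w = 1024 kg m⁻³, so water volume = 8.959×10^14 / 1024 = 8.749×10^11 m³.
Δh = 8.749×10^11 / 3.66×10^14 = 2.39×10^-3 m = 0.239 cm.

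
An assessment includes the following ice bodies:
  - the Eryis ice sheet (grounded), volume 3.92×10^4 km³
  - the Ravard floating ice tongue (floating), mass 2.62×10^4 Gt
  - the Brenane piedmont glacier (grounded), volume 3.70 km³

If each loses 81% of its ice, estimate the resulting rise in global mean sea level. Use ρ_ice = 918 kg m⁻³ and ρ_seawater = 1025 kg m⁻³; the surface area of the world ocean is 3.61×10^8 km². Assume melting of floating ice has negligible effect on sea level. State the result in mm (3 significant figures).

Eryis: 0.81 × 3.92×10^4 km³ × (918/1025) = 2.844×10^4 km³ of water.
The Ravard floating ice tongue is floating and already displaces its own weight of water, so its melt adds essentially nothing to sea level.
Brenane: 0.81 × 3.70 km³ × (918/1025) = 2.684 km³ of water.
Total added water ≈ 2.844×10^13 m³ over 3.61×10^14 m² → Δh = 0.0788 m = 78.8 mm.

≈ 78.8 mm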